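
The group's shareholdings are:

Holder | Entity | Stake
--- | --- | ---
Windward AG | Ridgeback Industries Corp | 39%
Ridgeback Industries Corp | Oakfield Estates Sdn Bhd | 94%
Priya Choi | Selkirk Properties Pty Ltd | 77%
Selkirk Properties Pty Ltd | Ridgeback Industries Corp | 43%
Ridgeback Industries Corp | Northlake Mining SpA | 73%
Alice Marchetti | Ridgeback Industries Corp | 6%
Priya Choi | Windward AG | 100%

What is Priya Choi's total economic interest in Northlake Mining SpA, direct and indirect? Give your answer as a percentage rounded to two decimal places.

Priya reaches Northlake along 2 paths.
Via Windward → Ridgeback: 100% × 39% × 73% = 28.47%.
Via Selkirk → Ridgeback: 77% × 43% × 73% = 24.1703%.
Total: 28.47% + 24.1703% = 52.6403%.
Rounded: 52.64%.

52.64%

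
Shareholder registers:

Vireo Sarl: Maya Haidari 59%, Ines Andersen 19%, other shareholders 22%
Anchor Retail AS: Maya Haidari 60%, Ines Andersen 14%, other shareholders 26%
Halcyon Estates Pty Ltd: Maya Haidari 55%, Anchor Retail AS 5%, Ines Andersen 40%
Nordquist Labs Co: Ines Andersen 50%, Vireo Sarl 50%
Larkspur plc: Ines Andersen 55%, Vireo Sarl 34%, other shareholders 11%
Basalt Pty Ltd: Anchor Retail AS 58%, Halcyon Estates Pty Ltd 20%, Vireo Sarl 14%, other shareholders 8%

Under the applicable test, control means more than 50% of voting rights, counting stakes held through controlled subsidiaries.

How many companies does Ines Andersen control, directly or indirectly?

Ines holds 55% of Larkspur, so Ines controls Larkspur.
No other company's threshold is met.
Ines controls 1 company.

1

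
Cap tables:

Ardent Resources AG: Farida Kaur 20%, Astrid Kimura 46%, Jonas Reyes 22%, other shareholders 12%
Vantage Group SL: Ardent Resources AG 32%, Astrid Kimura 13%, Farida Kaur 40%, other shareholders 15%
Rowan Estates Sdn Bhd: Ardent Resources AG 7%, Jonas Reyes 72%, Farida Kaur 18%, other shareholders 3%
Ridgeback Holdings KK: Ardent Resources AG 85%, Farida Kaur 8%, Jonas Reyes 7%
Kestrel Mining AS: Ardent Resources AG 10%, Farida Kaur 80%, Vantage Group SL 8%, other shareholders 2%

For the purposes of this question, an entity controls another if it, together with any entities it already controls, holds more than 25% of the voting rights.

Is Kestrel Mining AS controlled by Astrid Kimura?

No

Astrid holds 46% of Ardent, so Astrid controls Ardent.
Ardent and Astrid together hold 32% + 13% = 45% of Vantage, so Astrid controls Vantage.
Ardent holds 85% of Ridgeback, so Astrid controls Ridgeback.
In Kestrel, Astrid's side holds only 10% + 8% = 18%, not > 25%.
So Astrid does not control Kestrel.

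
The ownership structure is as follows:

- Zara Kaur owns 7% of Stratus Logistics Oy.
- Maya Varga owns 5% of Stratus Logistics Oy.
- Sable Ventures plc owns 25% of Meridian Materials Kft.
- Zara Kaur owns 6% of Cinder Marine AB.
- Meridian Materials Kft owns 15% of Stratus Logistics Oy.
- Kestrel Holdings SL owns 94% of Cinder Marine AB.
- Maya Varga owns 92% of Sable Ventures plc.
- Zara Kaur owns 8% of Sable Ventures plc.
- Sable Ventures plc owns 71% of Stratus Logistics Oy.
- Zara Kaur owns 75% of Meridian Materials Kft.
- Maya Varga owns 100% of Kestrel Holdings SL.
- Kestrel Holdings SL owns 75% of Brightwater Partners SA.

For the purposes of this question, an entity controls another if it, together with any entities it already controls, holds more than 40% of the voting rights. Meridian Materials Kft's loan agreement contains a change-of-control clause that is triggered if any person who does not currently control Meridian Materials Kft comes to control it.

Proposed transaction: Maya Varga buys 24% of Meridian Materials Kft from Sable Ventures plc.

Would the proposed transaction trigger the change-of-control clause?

No

The purchase adds only to Maya's holdings (Sable's stake shrinks), so Maya is the only person who could newly come to control Meridian.
Maya holds 100% of Kestrel, so Maya controls Kestrel.
Maya holds 92% of Sable, so Maya controls Sable.
Sable and Maya together hold 71% + 5% = 76% of Stratus, so Maya controls Stratus.
Kestrel holds 94% of Cinder, so Maya controls Cinder.
Kestrel holds 75% of Brightwater, so Maya controls Brightwater.
In Meridian, Maya's side holds only 25%, not > 40%.
So before the transaction, Maya does not control Meridian.
After the purchase, Maya holds 24% of Meridian directly, and Sable's stake falls to 1%.
After the transaction, Maya's side holds 1% + 24% = 25% of Meridian, not > 40%, so Maya still does not control Meridian.
No new person acquires control, so the clause is not triggered.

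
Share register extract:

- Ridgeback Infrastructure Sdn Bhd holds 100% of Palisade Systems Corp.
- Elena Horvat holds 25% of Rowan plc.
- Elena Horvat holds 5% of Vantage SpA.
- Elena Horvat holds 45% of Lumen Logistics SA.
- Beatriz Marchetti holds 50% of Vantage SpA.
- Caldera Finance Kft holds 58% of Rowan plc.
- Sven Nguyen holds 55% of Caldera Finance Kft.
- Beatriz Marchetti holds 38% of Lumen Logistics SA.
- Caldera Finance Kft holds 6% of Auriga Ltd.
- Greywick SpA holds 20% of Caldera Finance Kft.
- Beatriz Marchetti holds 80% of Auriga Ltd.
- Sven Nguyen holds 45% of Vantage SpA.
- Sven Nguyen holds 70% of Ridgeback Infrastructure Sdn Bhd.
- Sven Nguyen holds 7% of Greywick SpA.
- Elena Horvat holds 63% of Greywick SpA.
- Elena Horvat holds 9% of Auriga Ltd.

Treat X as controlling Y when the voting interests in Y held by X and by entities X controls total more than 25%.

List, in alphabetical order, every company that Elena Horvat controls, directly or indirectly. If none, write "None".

Elena holds 45% of Lumen, so Elena controls Lumen.
Elena holds 63% of Greywick, so Elena controls Greywick.
No other company's threshold is met.

Greywick SpA, Lumen Logistics SA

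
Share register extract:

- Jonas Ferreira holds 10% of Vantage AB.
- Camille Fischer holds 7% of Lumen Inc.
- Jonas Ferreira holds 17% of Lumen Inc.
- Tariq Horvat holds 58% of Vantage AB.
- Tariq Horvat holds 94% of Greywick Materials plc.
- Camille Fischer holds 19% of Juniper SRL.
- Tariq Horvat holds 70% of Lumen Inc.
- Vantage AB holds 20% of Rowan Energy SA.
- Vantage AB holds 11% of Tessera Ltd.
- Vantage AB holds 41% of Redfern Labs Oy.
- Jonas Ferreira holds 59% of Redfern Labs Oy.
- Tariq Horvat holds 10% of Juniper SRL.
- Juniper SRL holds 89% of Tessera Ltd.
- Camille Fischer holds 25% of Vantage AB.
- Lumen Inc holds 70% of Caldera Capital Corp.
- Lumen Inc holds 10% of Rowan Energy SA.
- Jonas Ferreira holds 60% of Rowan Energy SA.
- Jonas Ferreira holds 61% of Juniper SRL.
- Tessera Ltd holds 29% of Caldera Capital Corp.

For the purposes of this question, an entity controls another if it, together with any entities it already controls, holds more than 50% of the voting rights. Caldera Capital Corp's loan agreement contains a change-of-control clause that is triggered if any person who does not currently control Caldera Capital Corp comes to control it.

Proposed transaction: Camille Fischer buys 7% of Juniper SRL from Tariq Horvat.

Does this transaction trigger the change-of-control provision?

No

The purchase adds only to Camille's holdings (Tariq's stake shrinks), so Camille is the only person who could newly come to control Caldera.
Camille's largest direct stake is 25% in Vantage, which does not meet the threshold, so Camille controls no company.
Neither Camille nor any entity Camille controls holds any voting interest in Caldera.
So before the transaction, Camille does not control Caldera.
After the purchase, Camille's direct stake in Juniper rises to 19% + 7% = 26%, and Tariq's stake falls to 3%.
Camille's side now holds 26% of Juniper, not > 50%, so Camille still does not control Juniper.
After the transaction, neither Camille nor any entity Camille controls holds a voting interest in Caldera, so Camille still does not control it.
No new person acquires control, so the clause is not triggered.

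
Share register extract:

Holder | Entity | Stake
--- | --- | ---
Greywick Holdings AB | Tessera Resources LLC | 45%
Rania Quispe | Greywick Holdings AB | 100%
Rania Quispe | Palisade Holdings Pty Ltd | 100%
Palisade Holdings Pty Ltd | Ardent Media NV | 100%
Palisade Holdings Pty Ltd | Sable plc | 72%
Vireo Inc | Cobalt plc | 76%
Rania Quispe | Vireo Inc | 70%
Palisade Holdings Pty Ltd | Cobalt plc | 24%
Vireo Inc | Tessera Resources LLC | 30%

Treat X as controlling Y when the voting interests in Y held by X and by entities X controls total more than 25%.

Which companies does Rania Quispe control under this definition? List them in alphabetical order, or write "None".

Rania holds 100% of Greywick, so Rania controls Greywick.
Rania holds 100% of Palisade, so Rania controls Palisade.
Rania holds 70% of Vireo, so Rania controls Vireo.
Vireo and Palisade together hold 76% + 24% = 100% of Cobalt, so Rania controls Cobalt.
Vireo and Greywick together hold 30% + 45% = 75% of Tessera, so Rania controls Tessera.
Palisade holds 72% of Sable, so Rania controls Sable.
Palisade holds 100% of Ardent, so Rania controls Ardent.

Ardent Media NV, Cobalt plc, Greywick Holdings AB, Palisade Holdings Pty Ltd, Sable plc, Tessera Resources LLC, Vireo Inc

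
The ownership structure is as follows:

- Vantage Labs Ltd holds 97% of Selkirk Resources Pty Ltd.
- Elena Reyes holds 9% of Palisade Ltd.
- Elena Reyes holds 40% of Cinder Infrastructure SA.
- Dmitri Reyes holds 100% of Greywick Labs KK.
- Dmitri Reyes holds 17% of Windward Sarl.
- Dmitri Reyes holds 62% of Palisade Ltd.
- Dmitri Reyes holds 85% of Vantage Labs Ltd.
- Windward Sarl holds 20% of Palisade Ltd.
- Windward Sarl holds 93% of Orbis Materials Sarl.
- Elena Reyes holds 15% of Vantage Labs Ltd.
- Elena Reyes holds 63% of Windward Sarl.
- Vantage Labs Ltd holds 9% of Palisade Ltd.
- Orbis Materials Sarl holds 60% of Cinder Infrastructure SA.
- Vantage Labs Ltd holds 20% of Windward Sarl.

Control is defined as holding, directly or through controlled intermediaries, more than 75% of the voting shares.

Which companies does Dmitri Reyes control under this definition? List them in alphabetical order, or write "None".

Dmitri holds 85% of Vantage, so Dmitri controls Vantage.
Vantage holds 97% of Selkirk, so Dmitri controls Selkirk.
Dmitri holds 100% of Greywick, so Dmitri controls Greywick.
No other company's threshold is met.

Greywick Labs KK, Selkirk Resources Pty Ltd, Vantage Labs Ltd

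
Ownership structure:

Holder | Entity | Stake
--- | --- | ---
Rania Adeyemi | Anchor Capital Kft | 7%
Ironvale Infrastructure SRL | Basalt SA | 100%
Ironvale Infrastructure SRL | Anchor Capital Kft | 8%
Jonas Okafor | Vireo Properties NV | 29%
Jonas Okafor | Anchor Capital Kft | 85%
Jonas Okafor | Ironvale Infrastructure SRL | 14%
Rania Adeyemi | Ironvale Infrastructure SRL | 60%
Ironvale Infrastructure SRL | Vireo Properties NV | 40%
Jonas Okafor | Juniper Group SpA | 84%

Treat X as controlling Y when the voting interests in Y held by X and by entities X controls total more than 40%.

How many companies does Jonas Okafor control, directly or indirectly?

Jonas holds 85% of Anchor, so Jonas controls Anchor.
Jonas holds 84% of Juniper, so Jonas controls Juniper.
No other company's threshold is met.
Jonas controls 2 companies.

2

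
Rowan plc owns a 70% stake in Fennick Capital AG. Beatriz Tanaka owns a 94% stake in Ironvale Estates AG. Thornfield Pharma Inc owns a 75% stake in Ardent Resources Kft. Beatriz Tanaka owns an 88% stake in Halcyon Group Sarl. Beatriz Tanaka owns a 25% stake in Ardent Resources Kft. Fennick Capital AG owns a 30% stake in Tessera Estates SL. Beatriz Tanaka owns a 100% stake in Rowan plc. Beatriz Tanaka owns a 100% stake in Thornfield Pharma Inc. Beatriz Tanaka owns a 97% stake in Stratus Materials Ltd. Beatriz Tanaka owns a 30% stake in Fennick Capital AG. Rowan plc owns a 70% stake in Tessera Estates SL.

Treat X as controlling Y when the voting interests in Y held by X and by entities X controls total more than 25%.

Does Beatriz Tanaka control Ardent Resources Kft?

Beatriz holds 100% of Thornfield, so Beatriz controls Thornfield.
Thornfield and Beatriz together hold 75% + 25% = 100% of Ardent, so Beatriz controls Ardent.

Yes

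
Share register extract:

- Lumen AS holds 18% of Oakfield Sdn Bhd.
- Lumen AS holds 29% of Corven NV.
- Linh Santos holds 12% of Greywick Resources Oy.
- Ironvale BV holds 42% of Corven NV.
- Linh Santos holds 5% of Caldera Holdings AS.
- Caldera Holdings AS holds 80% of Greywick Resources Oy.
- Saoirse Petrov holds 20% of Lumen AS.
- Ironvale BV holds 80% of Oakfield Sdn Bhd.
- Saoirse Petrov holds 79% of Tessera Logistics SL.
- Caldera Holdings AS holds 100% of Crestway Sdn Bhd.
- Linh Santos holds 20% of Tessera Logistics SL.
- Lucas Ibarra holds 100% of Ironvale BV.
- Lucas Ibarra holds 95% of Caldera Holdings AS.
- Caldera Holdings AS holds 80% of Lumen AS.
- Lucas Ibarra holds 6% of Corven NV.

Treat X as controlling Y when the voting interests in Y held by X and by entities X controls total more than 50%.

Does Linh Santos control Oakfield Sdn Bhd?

Linh's largest direct stake is 20% in Tessera, which does not meet the threshold, so Linh controls no company.
Neither Linh nor any entity Linh controls holds any voting interest in Oakfield.
So Linh does not control Oakfield.

No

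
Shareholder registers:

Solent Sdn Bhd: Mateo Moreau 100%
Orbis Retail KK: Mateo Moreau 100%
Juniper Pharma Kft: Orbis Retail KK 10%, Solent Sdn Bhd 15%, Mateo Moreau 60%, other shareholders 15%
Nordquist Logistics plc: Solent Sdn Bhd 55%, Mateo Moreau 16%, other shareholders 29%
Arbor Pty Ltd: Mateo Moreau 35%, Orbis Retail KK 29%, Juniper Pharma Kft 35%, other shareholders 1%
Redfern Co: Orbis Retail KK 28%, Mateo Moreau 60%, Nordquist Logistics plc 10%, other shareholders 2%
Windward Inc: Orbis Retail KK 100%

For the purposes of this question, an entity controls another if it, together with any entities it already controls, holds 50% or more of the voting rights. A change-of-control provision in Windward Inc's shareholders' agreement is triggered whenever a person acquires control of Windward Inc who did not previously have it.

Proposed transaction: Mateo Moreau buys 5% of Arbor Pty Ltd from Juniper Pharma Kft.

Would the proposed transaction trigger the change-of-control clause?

No

The purchase adds only to Mateo's holdings (Juniper's stake shrinks), so Mateo is the only person who could newly come to control Windward.
Mateo holds 100% of Orbis, so Mateo controls Orbis.
Orbis holds 100% of Windward, so Mateo controls Windward.
So Mateo already controls Windward before the transaction.
After the purchase, Mateo's direct stake in Arbor rises to 35% + 5% = 40%, and Juniper's stake falls to 30%.
Mateo controlled Windward already, so this is not a new person acquiring control; every other person's position is unchanged or reduced.
No new person acquires control, so the clause is not triggered.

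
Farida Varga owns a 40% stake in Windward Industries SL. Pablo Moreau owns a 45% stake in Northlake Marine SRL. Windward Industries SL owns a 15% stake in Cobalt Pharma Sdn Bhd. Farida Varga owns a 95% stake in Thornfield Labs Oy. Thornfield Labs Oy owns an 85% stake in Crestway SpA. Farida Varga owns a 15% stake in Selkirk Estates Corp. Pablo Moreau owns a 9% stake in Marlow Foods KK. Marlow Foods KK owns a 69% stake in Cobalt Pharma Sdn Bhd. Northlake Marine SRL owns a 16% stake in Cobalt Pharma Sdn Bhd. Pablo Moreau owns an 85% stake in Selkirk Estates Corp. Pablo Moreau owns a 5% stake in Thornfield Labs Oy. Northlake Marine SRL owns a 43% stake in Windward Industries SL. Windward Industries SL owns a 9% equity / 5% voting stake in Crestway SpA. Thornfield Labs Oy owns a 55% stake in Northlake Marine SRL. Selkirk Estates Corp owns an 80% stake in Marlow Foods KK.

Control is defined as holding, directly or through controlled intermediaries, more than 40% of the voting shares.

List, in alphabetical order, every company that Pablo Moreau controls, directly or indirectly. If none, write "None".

Pablo holds 45% of Northlake, so Pablo controls Northlake.
Pablo holds 85% of Selkirk, so Pablo controls Selkirk.
Selkirk and Pablo together hold 80% + 9% = 89% of Marlow, so Pablo controls Marlow.
Northlake holds 43% of Windward, so Pablo controls Windward.
Windward and Marlow and Northlake together hold 15% + 69% + 16% = 100% of Cobalt, so Pablo controls Cobalt.
No other company's threshold is met.

Cobalt Pharma Sdn Bhd, Marlow Foods KK, Northlake Marine SRL, Selkirk Estates Corp, Windward Industries SL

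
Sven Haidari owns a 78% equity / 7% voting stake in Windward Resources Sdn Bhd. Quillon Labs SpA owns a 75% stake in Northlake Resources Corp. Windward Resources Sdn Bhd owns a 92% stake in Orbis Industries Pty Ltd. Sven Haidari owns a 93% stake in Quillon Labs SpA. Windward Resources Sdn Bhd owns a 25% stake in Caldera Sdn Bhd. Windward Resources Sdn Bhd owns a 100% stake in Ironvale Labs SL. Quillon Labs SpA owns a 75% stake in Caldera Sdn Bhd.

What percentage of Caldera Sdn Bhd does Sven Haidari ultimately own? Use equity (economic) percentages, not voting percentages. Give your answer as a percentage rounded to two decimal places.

89.25%

Sven reaches Caldera along 2 paths.
Via Windward: 78% × 25% = 19.5%.
Via Quillon: 93% × 75% = 69.75%.
Total: 19.5% + 69.75% = 89.25%.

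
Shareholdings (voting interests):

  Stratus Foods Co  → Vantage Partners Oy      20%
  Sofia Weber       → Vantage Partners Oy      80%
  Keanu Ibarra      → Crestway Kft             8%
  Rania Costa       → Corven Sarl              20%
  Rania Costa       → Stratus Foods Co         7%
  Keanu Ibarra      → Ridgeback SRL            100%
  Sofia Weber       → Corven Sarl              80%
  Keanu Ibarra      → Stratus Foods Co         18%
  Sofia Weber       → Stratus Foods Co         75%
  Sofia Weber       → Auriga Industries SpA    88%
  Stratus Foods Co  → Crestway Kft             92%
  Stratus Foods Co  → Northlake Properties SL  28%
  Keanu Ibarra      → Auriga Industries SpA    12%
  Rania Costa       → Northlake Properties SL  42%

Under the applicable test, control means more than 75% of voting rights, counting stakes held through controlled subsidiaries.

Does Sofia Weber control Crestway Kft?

Sofia holds 88% of Auriga, so Sofia controls Auriga.
Sofia holds 80% of Vantage, so Sofia controls Vantage.
Sofia holds 80% of Corven, so Sofia controls Corven.
Neither Sofia nor any entity Sofia controls holds any voting interest in Crestway.
So Sofia does not control Crestway.

No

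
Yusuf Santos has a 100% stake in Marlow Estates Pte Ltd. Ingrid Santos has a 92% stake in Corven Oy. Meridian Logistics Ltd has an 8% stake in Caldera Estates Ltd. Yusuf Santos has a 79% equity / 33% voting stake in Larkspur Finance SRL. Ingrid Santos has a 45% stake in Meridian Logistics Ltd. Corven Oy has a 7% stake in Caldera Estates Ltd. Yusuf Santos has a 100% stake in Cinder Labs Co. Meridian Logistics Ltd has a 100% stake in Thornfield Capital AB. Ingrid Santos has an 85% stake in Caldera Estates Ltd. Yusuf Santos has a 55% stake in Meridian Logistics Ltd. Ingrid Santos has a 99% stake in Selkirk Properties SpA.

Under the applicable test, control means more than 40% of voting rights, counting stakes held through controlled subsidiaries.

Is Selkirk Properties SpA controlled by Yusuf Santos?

No

Yusuf holds 100% of Cinder, so Yusuf controls Cinder.
Yusuf holds 55% of Meridian, so Yusuf controls Meridian.
Meridian holds 100% of Thornfield, so Yusuf controls Thornfield.
Yusuf holds 100% of Marlow, so Yusuf controls Marlow.
Neither Yusuf nor any entity Yusuf controls holds any voting interest in Selkirk.
So Yusuf does not control Selkirk.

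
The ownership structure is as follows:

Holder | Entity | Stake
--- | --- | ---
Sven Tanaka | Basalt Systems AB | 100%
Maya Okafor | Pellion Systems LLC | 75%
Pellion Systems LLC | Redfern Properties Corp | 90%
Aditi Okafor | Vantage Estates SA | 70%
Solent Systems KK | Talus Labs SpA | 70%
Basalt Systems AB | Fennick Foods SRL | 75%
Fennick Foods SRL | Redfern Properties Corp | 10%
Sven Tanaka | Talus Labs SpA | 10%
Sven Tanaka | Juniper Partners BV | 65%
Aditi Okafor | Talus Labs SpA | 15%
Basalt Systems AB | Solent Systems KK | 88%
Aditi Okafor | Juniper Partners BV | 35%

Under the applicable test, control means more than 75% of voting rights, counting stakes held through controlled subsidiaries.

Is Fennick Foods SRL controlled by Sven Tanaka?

No

Sven holds 100% of Basalt, so Sven controls Basalt.
Basalt holds 88% of Solent, so Sven controls Solent.
Solent and Sven together hold 70% + 10% = 80% of Talus, so Sven controls Talus.
In Fennick, Sven's side holds only 75%, not > 75%.
So Sven does not control Fennick.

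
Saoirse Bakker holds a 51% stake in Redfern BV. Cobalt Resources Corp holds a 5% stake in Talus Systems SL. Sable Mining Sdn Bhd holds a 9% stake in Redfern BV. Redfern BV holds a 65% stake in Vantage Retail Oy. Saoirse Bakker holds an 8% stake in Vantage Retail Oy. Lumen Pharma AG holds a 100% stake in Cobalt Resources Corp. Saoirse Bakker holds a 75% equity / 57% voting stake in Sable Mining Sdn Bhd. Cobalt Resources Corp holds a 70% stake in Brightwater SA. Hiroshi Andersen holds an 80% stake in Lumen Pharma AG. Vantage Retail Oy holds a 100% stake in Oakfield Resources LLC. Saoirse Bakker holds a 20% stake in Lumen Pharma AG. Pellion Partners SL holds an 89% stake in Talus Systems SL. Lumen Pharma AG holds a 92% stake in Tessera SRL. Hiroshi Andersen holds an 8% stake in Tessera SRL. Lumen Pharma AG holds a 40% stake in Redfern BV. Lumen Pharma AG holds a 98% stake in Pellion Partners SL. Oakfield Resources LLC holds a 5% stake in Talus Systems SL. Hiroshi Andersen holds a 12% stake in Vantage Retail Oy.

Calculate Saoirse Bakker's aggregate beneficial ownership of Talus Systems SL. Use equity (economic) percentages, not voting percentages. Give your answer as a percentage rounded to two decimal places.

20.98%

Saoirse reaches Talus along 6 paths.
Via Vantage → Oakfield: 8% × 100% × 5% = 0.4%.
Via Sable → Redfern → Vantage → Oakfield: 75% × 9% × 65% × 100% × 5% = 0.219375%.
Via Lumen → Redfern → Vantage → Oakfield: 20% × 40% × 65% × 100% × 5% = 0.26%.
Via Redfern → Vantage → Oakfield: 51% × 65% × 100% × 5% = 1.6575%.
Via Lumen → Pellion: 20% × 98% × 89% = 17.444%.
Via Lumen → Cobalt: 20% × 100% × 5% = 1%.
Total: 0.4% + 0.219375% + 0.26% + 1.6575% + 17.444% + 1% = 20.980875%.
Rounded: 20.98%.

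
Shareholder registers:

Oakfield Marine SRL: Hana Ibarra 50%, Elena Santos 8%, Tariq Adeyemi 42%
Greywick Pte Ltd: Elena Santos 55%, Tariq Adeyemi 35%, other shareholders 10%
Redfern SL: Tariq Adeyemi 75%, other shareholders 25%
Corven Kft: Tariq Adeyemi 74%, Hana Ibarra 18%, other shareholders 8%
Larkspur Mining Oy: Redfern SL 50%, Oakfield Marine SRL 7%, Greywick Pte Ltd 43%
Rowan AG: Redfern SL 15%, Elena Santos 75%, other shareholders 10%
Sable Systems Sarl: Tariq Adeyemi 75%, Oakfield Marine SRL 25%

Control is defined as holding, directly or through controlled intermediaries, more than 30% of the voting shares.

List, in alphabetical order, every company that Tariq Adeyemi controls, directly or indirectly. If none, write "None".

Corven Kft, Greywick Pte Ltd, Larkspur Mining Oy, Oakfield Marine SRL, Redfern SL, Sable Systems Sarl

Tariq holds 42% of Oakfield, so Tariq controls Oakfield.
Tariq holds 35% of Greywick, so Tariq controls Greywick.
Tariq holds 75% of Redfern, so Tariq controls Redfern.
Tariq holds 74% of Corven, so Tariq controls Corven.
Redfern and Oakfield and Greywick together hold 50% + 7% + 43% = 100% of Larkspur, so Tariq controls Larkspur.
Tariq and Oakfield together hold 75% + 25% = 100% of Sable, so Tariq controls Sable.
No other company's threshold is met.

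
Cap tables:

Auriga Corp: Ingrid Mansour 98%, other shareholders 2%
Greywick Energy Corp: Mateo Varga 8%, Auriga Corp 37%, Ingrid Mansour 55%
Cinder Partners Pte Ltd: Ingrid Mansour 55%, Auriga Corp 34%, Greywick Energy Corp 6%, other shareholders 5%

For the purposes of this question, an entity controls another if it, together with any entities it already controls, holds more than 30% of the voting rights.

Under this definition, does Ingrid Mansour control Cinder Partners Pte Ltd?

Yes

Ingrid holds 98% of Auriga, so Ingrid controls Auriga.
Auriga and Ingrid together hold 37% + 55% = 92% of Greywick, so Ingrid controls Greywick.
Ingrid and Auriga and Greywick together hold 55% + 34% + 6% = 95% of Cinder, so Ingrid controls Cinder.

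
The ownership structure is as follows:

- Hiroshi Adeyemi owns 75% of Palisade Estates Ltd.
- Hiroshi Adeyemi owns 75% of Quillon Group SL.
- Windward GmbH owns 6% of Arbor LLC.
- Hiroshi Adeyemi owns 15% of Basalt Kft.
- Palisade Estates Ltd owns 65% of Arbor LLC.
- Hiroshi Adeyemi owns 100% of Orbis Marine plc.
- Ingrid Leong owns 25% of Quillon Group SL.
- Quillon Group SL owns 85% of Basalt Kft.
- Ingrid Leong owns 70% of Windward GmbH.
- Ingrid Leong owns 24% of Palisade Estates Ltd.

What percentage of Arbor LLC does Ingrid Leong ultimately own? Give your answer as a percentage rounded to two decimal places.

Ingrid reaches Arbor along 2 paths.
Via Windward: 70% × 6% = 4.2%.
Via Palisade: 24% × 65% = 15.6%.
Total: 4.2% + 15.6% = 19.8%.
Rounded: 19.80%.

19.80%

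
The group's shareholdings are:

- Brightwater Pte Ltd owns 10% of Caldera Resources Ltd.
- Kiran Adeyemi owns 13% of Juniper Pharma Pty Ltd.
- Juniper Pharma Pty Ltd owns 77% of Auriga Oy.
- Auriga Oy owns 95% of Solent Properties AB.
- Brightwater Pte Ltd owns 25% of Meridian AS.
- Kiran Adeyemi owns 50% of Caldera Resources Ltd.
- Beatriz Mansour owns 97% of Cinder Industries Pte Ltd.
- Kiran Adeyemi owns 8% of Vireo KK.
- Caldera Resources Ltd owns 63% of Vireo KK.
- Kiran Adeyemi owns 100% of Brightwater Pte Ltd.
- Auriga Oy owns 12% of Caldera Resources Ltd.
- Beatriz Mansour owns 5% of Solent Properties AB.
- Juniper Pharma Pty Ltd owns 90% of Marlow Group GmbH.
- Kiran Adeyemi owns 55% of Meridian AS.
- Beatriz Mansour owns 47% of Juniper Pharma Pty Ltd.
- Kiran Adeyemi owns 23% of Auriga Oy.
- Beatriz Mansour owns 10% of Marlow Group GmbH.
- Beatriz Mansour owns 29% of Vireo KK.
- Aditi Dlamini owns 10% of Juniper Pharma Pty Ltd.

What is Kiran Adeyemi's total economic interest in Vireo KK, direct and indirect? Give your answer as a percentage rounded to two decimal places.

Kiran reaches Vireo along 5 paths.
Direct stake: 8% = 8%.
Via Brightwater → Caldera: 100% × 10% × 63% = 6.3%.
Via Auriga → Caldera: 23% × 12% × 63% = 1.7388%.
Via Juniper → Auriga → Caldera: 13% × 77% × 12% × 63% = 0.756756%.
Via Caldera: 50% × 63% = 31.5%.
Total: 8% + 6.3% + 1.7388% + 0.756756% + 31.5% = 48.295556%.
Rounded: 48.30%.

48.30%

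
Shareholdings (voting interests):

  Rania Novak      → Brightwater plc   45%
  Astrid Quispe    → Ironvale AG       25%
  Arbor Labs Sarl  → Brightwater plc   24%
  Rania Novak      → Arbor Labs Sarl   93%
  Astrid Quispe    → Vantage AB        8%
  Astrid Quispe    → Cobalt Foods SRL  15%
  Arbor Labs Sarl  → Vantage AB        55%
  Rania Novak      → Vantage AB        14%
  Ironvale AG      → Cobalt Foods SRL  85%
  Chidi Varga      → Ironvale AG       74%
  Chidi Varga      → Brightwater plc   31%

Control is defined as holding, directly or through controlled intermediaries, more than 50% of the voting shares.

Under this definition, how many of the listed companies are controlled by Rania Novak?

Rania holds 93% of Arbor, so Rania controls Arbor.
Arbor and Rania together hold 24% + 45% = 69% of Brightwater, so Rania controls Brightwater.
Arbor and Rania together hold 55% + 14% = 69% of Vantage, so Rania controls Vantage.
No other company's threshold is met.
Rania controls 3 companies.

3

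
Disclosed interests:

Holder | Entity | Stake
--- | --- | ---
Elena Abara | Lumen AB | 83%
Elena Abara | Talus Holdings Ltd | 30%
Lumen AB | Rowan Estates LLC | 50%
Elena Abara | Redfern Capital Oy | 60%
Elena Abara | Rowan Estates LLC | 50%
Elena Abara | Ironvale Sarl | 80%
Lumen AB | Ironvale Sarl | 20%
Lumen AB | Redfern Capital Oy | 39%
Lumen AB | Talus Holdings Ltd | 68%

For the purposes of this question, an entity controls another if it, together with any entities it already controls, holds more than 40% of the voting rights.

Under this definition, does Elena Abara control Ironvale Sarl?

Yes

Elena holds 83% of Lumen, so Elena controls Lumen.
Lumen and Elena together hold 20% + 80% = 100% of Ironvale, so Elena controls Ironvale.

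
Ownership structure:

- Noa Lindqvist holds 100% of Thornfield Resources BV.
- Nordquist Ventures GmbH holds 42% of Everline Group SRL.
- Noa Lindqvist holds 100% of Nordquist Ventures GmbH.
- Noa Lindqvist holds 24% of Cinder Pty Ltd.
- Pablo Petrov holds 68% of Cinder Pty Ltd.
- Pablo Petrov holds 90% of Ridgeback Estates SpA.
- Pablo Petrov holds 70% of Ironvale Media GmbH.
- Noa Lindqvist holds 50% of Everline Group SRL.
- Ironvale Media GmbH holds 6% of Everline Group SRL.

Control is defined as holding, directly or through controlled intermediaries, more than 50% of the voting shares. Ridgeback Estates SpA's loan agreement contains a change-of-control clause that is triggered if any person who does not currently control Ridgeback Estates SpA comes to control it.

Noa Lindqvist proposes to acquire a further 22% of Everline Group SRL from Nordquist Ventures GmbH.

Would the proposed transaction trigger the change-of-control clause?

The purchase adds only to Noa's holdings (Nordquist's stake shrinks), so Noa is the only person who could newly come to control Ridgeback.
Noa holds 100% of Thornfield, so Noa controls Thornfield.
Noa holds 100% of Nordquist, so Noa controls Nordquist.
Nordquist and Noa together hold 42% + 50% = 92% of Everline, so Noa controls Everline.
Neither Noa nor any entity Noa controls holds any voting interest in Ridgeback.
So before the transaction, Noa does not control Ridgeback.
After the purchase, Noa's direct stake in Everline rises to 50% + 22% = 72%, and Nordquist's stake falls to 20%.
Nordquist and Noa together hold 20% + 72% = 92% of Everline, so Noa controls Everline.
After the transaction, neither Noa nor any entity Noa controls holds a voting interest in Ridgeback, so Noa still does not control it.
No new person acquires control, so the clause is not triggered.

No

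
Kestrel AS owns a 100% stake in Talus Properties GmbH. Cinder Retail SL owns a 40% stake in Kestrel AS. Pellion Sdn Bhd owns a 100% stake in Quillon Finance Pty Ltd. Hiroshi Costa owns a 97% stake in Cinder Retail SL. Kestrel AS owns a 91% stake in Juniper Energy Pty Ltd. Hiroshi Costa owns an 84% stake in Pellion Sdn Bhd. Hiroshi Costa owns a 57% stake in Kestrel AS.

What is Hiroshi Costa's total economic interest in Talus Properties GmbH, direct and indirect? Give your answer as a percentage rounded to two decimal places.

Hiroshi reaches Talus along 2 paths.
Via Kestrel: 57% × 100% = 57%.
Via Cinder → Kestrel: 97% × 40% × 100% = 38.8%.
Total: 57% + 38.8% = 95.8%.
Rounded: 95.80%.

95.80%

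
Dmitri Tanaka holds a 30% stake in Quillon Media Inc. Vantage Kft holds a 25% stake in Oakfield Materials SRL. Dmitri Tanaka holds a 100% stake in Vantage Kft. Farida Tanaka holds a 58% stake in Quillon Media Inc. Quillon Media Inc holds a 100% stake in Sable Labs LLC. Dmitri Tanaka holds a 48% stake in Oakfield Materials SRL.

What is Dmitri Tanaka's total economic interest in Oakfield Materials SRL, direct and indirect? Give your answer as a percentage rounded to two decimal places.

73.00%

Dmitri reaches Oakfield along 2 paths.
Direct stake: 48% = 48%.
Via Vantage: 100% × 25% = 25%.
Total: 48% + 25% = 73%.
Rounded: 73.00%.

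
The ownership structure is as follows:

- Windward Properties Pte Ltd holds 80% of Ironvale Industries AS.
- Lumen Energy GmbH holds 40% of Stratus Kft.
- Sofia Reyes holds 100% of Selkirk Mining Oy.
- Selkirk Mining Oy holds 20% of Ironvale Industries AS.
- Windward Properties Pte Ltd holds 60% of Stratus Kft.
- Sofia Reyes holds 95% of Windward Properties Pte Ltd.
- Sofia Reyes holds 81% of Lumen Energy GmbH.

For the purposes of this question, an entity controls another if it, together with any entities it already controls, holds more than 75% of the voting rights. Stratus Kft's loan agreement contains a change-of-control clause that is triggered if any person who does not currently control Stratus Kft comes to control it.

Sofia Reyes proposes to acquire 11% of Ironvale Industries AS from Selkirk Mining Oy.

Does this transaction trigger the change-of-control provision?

No

The purchase adds only to Sofia's holdings (Selkirk's stake shrinks), so Sofia is the only person who could newly come to control Stratus.
Sofia holds 81% of Lumen, so Sofia controls Lumen.
Sofia holds 95% of Windward, so Sofia controls Windward.
Lumen and Windward together hold 40% + 60% = 100% of Stratus, so Sofia controls Stratus.
So Sofia already controls Stratus before the transaction.
After the purchase, Sofia holds 11% of Ironvale directly, and Selkirk's stake falls to 9%.
Sofia controlled Stratus already, so this is not a new person acquiring control; every other person's position is unchanged or reduced.
No new person acquires control, so the clause is not triggered.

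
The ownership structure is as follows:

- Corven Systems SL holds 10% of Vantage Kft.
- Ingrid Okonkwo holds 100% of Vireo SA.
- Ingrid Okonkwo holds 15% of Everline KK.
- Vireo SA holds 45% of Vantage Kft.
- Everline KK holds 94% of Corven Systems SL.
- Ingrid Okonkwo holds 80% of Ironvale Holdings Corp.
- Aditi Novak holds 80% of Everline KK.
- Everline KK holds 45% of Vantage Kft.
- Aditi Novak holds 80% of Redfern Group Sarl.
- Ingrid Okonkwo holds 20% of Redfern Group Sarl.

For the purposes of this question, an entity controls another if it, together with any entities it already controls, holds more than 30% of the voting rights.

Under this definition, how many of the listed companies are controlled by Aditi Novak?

4

Aditi holds 80% of Everline, so Aditi controls Everline.
Everline holds 94% of Corven, so Aditi controls Corven.
Corven and Everline together hold 10% + 45% = 55% of Vantage, so Aditi controls Vantage.
Aditi holds 80% of Redfern, so Aditi controls Redfern.
No other company's threshold is met.
Aditi controls 4 companies.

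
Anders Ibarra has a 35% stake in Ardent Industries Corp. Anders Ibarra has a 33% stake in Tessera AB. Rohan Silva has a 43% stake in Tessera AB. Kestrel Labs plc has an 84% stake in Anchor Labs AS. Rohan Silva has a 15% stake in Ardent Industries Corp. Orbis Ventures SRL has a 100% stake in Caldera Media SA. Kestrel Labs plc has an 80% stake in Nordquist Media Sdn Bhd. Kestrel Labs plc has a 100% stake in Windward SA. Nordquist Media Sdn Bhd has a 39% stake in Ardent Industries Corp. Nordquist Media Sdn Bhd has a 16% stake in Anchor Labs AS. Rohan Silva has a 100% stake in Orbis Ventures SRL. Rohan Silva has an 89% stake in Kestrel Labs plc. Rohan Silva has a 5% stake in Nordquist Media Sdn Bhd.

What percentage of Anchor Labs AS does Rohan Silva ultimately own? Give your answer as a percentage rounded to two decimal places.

Rohan reaches Anchor along 3 paths.
Via Nordquist: 5% × 16% = 0.8%.
Via Kestrel → Nordquist: 89% × 80% × 16% = 11.392%.
Via Kestrel: 89% × 84% = 74.76%.
Total: 0.8% + 11.392% + 74.76% = 86.952%.
Rounded: 86.95%.

86.95%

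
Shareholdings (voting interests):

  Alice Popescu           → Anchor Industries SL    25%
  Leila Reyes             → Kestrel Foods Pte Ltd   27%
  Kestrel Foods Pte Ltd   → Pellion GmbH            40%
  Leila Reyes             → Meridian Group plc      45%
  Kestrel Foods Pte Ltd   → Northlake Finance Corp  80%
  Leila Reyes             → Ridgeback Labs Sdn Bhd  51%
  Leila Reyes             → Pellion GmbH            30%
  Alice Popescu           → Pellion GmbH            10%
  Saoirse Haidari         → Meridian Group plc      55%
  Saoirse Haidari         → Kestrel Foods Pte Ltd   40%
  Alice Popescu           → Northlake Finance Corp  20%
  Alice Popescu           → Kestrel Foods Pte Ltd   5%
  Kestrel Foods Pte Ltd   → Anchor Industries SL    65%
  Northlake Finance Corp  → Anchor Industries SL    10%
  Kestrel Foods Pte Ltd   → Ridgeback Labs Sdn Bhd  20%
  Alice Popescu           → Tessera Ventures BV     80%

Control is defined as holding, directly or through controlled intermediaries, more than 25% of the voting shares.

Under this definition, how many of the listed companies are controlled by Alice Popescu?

Alice holds 80% of Tessera, so Alice controls Tessera.
No other company's threshold is met.
Alice controls 1 company.

1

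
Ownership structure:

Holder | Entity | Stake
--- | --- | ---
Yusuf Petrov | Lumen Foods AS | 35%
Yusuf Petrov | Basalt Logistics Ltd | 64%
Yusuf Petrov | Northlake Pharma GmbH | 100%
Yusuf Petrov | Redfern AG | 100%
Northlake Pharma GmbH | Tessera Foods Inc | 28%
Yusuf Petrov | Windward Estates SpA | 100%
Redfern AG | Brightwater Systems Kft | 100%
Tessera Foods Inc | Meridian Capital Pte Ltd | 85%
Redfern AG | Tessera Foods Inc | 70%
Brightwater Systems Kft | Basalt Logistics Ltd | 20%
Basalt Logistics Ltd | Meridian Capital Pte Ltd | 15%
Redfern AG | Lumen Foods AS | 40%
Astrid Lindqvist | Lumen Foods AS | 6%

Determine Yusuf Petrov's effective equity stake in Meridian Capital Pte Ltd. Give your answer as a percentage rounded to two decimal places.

95.90%

Yusuf reaches Meridian along 4 paths.
Via Northlake → Tessera: 100% × 28% × 85% = 23.8%.
Via Redfern → Tessera: 100% × 70% × 85% = 59.5%.
Via Redfern → Brightwater → Basalt: 100% × 100% × 20% × 15% = 3%.
Via Basalt: 64% × 15% = 9.6%.
Total: 23.8% + 59.5% + 3% + 9.6% = 95.9%.
Rounded: 95.90%.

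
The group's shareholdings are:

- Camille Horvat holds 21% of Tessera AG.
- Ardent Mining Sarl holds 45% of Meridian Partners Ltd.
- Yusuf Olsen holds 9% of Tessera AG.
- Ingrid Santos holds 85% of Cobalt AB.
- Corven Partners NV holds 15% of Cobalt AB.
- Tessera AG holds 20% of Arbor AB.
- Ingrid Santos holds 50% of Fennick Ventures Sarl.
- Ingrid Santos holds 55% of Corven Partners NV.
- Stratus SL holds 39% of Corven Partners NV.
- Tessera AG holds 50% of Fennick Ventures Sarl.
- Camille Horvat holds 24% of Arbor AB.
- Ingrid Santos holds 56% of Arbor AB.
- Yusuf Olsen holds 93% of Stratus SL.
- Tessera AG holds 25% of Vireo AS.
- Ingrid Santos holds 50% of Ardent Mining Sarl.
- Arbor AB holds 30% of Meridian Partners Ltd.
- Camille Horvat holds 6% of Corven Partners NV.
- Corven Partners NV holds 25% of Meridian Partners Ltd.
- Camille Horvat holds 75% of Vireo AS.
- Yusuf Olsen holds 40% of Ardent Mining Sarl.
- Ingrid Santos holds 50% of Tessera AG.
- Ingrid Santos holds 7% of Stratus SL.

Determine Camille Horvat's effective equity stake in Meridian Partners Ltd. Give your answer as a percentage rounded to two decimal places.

9.96%

Camille reaches Meridian along 3 paths.
Via Arbor: 24% × 30% = 7.2%.
Via Tessera → Arbor: 21% × 20% × 30% = 1.26%.
Via Corven: 6% × 25% = 1.5%.
Total: 7.2% + 1.26% + 1.5% = 9.96%.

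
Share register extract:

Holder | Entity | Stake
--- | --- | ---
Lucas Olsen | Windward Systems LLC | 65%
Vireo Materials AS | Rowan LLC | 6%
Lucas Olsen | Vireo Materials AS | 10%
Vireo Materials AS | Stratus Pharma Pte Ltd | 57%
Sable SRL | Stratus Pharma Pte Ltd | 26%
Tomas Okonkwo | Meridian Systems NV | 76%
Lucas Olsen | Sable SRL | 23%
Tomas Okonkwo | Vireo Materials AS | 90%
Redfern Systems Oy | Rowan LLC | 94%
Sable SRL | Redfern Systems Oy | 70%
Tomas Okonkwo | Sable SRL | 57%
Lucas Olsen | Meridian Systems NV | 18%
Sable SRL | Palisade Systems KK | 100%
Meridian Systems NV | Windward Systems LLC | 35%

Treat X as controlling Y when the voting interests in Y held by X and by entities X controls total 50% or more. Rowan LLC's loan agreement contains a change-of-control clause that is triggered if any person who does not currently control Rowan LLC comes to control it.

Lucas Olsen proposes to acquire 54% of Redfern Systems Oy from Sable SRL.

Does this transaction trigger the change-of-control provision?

The purchase adds only to Lucas's holdings (Sable's stake shrinks), so Lucas is the only person who could newly come to control Rowan.
Lucas holds 65% of Windward, so Lucas controls Windward.
Neither Lucas nor any entity Lucas controls holds any voting interest in Rowan.
So before the transaction, Lucas does not control Rowan.
After the purchase, Lucas holds 54% of Redfern directly, and Sable's stake falls to 16%.
Lucas holds 54% of Redfern, so Lucas controls Redfern.
Redfern holds 94% of Rowan, so Lucas controls Rowan.
Lucas did not control Rowan before and does after, so the clause is triggered.

Yes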